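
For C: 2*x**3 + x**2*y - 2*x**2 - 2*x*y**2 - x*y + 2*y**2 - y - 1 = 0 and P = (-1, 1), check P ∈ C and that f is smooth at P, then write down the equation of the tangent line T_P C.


Tangent line at P: 5*x + 9*y - 4 = 0.

Step 1: f(-1, 1) = 0, so P lies on C.
Step 2: partial derivatives
  f_x(x, y) = 6*x**2 + 2*x*y - 4*x - 2*y**2 - y, f_y(x, y) = x**2 - 4*x*y - x + 4*y - 1.
  f_x(P) = 5, f_y(P) = 9 (gradient nonzero, so P is smooth).
Step 3: tangent line at P: 5·(x − -1) + 9·(y − 1) = 0.
Expanding: 5*x + 9*y - 4 = 0.


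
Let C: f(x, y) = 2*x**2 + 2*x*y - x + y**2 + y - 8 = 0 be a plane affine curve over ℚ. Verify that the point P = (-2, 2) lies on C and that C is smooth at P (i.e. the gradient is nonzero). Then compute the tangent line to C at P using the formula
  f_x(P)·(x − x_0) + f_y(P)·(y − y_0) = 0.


Tangent line at P: -5*x + y - 12 = 0.

Step 1: f(-2, 2) = 0, so P lies on C.
Step 2: partial derivatives
  f_x(x, y) = 4*x + 2*y - 1, f_y(x, y) = 2*x + 2*y + 1.
  f_x(P) = -5, f_y(P) = 1 (gradient nonzero, so P is smooth).
Step 3: tangent line at P: -5·(x − -2) + 1·(y − 2) = 0.
Expanding: -5*x + y - 12 = 0.


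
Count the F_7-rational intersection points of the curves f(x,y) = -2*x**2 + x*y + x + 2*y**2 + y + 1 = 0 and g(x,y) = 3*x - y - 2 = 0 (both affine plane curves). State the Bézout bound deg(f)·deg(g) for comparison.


Common zeros: {(0, 5), (3, 0)}; count = 2; Bézout bound = 2.

deg(f) = 2, deg(g) = 1, so Bézout bound = 2.
Scan x ∈ F_7. For each x, list the y ∈ F_7 with f(x, y) ≡ 0 and those with g(x, y) ≡ 0 (mod 7); the common zeros in that column are the intersection.
  x = 0: f ≡ 0 at y ∈ {5}; g ≡ 0 at y ∈ {5}; common: {5}.
  x = 1: f ≡ 0 at y ∈ {0, 6}; g ≡ 0 at y ∈ {1}; common: ∅.
  x = 2: f ≡ 0 at y ∈ {1}; g ≡ 0 at y ∈ {4}; common: ∅.
  x = 3: f ≡ 0 at y ∈ {0, 5}; g ≡ 0 at y ∈ {0}; common: {0}.
  x = 4: f ≡ 0 at y ∈ ∅; g ≡ 0 at y ∈ {3}; common: ∅.
  x = 5: f ≡ 0 at y ∈ ∅; g ≡ 0 at y ∈ {6}; common: ∅.
  x = 6: f ≡ 0 at y ∈ {1, 6}; g ≡ 0 at y ∈ {2}; common: ∅.
Collecting: common zeros = {(0, 5), (3, 0)}, so the count is 2.
Comparison with the Bézout bound: 2 ≤ 2 = deg(f)·deg(g), as expected for curves with no common component (the bound is attained).


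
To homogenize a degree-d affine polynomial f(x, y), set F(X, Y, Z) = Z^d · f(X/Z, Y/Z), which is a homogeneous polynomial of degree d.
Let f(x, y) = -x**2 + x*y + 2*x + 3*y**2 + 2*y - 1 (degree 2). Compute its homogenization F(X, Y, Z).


F(X, Y, Z) = -X**2 + X*Y + 2*X*Z + 3*Y**2 + 2*Y*Z - Z**2

deg(f) = 2.
Substitute x = X/Z, y = Y/Z into f, then multiply by Z^2.
  monomial -1·x^2·y^0 ↦ -1·X^2·Y^0·Z^0.
  monomial 1·x^1·y^1 ↦ 1·X^1·Y^1·Z^0.
  monomial 2·x^1·y^0 ↦ 2·X^1·Y^0·Z^1.
  monomial 3·x^0·y^2 ↦ 3·X^0·Y^2·Z^0.
  monomial 2·x^0·y^1 ↦ 2·X^0·Y^1·Z^1.
  monomial -1·x^0·y^0 ↦ -1·X^0·Y^0·Z^2.
Collecting: F(X, Y, Z) = -X**2 + X*Y + 2*X*Z + 3*Y**2 + 2*Y*Z - Z**2.


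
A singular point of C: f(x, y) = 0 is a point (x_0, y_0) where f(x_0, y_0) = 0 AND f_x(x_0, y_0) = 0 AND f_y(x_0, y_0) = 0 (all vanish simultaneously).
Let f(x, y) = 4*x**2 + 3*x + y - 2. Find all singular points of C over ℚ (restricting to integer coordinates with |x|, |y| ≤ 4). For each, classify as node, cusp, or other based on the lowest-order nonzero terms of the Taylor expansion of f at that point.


No singular points in the scanned grid; C is smooth there.

Compute partial derivatives:
  f_x = 8*x + 3.
  f_y = 1.
f_y = 1 is a nonzero constant, so f_y never vanishes: no point (x, y) can satisfy f = f_x = f_y = 0. In particular no (x, y) ∈ {−4, ..., 4}² is singular; the curve is smooth.


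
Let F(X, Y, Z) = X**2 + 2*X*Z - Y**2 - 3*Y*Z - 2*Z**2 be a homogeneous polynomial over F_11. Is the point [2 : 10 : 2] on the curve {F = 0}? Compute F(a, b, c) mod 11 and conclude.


F(2,10,2) ≡ 9 (mod 11); P is NOT on the curve.

Evaluate F(2, 10, 2) term-by-term (mod 11).
  X**2 ↦ 1·4·1·1 = 4
  2*X*Z ↦ 2·2·1·2 = 8
  -Y**2 ↦ -1·1·100·1 = -100
  -3*Y*Z ↦ -3·1·10·2 = -60
  -2*Z**2 ↦ -2·1·1·4 = -8
Sum: F(2, 10, 2) = (4) + (8) + (-100) + (-60) + (-8) = -156.
Reducing mod 11: -156 ≡ 9 (mod 11).
Since F(a, b, c) ≡ 9 ≠ 0 (mod 11), P does NOT lie on the curve.


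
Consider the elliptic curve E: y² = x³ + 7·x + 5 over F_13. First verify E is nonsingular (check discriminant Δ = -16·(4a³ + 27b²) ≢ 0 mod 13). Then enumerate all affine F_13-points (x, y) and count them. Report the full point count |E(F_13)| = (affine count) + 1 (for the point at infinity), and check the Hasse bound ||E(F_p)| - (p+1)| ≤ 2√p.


Affine points = {(1, 0), (2, 1), (2, 12), (3, 1), (3, 12), (5, 3), (5, 10), (6, 4), (6, 9), (8, 1), (8, 12), (9, 2), (9, 11), (10, 3), (10, 10), (11, 3), (11, 10), (12, 6), (12, 7)}; affine count = 19; |E(F_13)| = 20.

Discriminant check: Δ ∝ 4a³ + 27b² = 4·7³ + 27·5² = 4·343 + 27·25 ≡ 6 (mod 13). Nonzero ⇒ E is nonsingular.
For each x ∈ F_13, compute rhs = x³ + 7·x + 5 mod 13, then count y ∈ F_13 with y² ≡ rhs.
  x = 0: rhs = 5, matching y values: none (0 points).
  x = 1: rhs = 0, matching y values: 0 (1 points).
  x = 2: rhs = 1, matching y values: 1, 12 (2 points).
  x = 3: rhs = 1, matching y values: 1, 12 (2 points).
  x = 4: rhs = 6, matching y values: none (0 points).
  x = 5: rhs = 9, matching y values: 3, 10 (2 points).
  x = 6: rhs = 3, matching y values: 4, 9 (2 points).
  x = 7: rhs = 7, matching y values: none (0 points).
  x = 8: rhs = 1, matching y values: 1, 12 (2 points).
  x = 9: rhs = 4, matching y values: 2, 11 (2 points).
  x = 10: rhs = 9, matching y values: 3, 10 (2 points).
  x = 11: rhs = 9, matching y values: 3, 10 (2 points).
  x = 12: rhs = 10, matching y values: 6, 7 (2 points).
Total affine count: 19.
Full point count |E(F_13)| = 19 + 1 = 20.
Hasse bound: |20 − (13+1)| = |6| = 6 ≤ 2√13 ≈ 7.2111 ✓.


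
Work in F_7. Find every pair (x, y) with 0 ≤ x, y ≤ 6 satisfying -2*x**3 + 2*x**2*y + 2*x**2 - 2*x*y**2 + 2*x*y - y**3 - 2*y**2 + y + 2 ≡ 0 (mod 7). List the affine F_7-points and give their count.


Affine F_7-points: {(0, 1), (0, 5), (0, 6), (2, 1), (3, 4), (4, 4), (5, 4), (6, 2)}; count = 8.

For each of the 49 pairs (x, y) ∈ F_7², evaluate f(x, y) mod 7. Record the zeros.
  x = 0: [0↦2, 1↦0, 2↦2, 3↦2, 4↦1, 5↦0, 6↦0]  zeros at y ∈ {1, 5, 6}
  x = 1: [0↦2, 1↦2, 2↦2, 3↦3, 4↦6, 5↦5, 6↦1]  zeros at y ∈ ∅
  x = 2: [0↦1, 1↦0, 2↦2, 3↦1, 4↦5, 5↦1, 6↦4]  zeros at y ∈ {1}
  x = 3: [0↦1, 1↦3, 2↦4, 3↦5, 4↦0, 5↦4, 6↦4]  zeros at y ∈ {4}
  x = 4: [0↦4, 1↦6, 2↦3, 3↦3, 4↦0, 5↦2, 6↦3]  zeros at y ∈ {4}
  x = 5: [0↦5, 1↦4, 2↦1, 3↦4, 4↦0, 5↦4, 6↦3]  zeros at y ∈ {4}
  x = 6: [0↦6, 1↦6, 2↦0, 3↦3, 4↦2, 5↦5, 6↦6]  zeros at y ∈ {2}
Collecting zeros: affine points = {(0, 1), (0, 5), (0, 6), (2, 1), (3, 4), (4, 4), (5, 4), (6, 2)}.
Total count |C(F_7)_aff| = 8.


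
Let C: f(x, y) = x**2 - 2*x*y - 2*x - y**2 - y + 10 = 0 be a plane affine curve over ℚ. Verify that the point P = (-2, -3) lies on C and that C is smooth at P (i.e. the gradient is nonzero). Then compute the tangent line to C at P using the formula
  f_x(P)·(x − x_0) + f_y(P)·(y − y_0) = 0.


Tangent line at P: 9*y + 27 = 0.

Step 1: f(-2, -3) = 0, so P lies on C.
Step 2: partial derivatives
  f_x(x, y) = 2*x - 2*y - 2, f_y(x, y) = -2*x - 2*y - 1.
  f_x(P) = 0, f_y(P) = 9 (gradient nonzero, so P is smooth).
Step 3: tangent line at P: 0·(x − -2) + 9·(y − -3) = 0.
Expanding: 9*y + 27 = 0.


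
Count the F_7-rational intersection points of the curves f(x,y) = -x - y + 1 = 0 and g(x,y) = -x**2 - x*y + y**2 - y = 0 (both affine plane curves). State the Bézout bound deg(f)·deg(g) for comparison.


Common zeros: {(0, 1), (2, 6)}; count = 2; Bézout bound = 2.

deg(f) = 1, deg(g) = 2, so Bézout bound = 2.
Scan x ∈ F_7. For each x, list the y ∈ F_7 with f(x, y) ≡ 0 and those with g(x, y) ≡ 0 (mod 7); the common zeros in that column are the intersection.
  x = 0: f ≡ 0 at y ∈ {1}; g ≡ 0 at y ∈ {0, 1}; common: {1}.
  x = 1: f ≡ 0 at y ∈ {0}; g ≡ 0 at y ∈ {4, 5}; common: ∅.
  x = 2: f ≡ 0 at y ∈ {6}; g ≡ 0 at y ∈ {4, 6}; common: {6}.
  x = 3: f ≡ 0 at y ∈ {5}; g ≡ 0 at y ∈ ∅; common: ∅.
  x = 4: f ≡ 0 at y ∈ {4}; g ≡ 0 at y ∈ ∅; common: ∅.
  x = 5: f ≡ 0 at y ∈ {3}; g ≡ 0 at y ∈ ∅; common: ∅.
  x = 6: f ≡ 0 at y ∈ {2}; g ≡ 0 at y ∈ {1, 6}; common: ∅.
Collecting: common zeros = {(0, 1), (2, 6)}, so the count is 2.
Comparison with the Bézout bound: 2 ≤ 2 = deg(f)·deg(g), as expected for curves with no common component (the bound is attained).


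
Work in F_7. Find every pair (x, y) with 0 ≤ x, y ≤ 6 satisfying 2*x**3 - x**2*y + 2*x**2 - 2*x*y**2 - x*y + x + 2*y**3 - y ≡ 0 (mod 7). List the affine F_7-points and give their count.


Affine F_7-points: {(0, 0), (0, 2), (0, 5), (1, 2), (4, 6), (5, 1), (6, 2), (6, 5), (6, 6)}; count = 9.

For each of the 49 pairs (x, y) ∈ F_7², evaluate f(x, y) mod 7. Record the zeros.
  x = 0: [0↦0, 1↦1, 2↦0, 3↦2, 4↦5, 5↦0, 6↦6]  zeros at y ∈ {0, 2, 5}
  x = 1: [0↦5, 1↦2, 2↦0, 3↦4, 4↦5, 5↦1, 6↦4]  zeros at y ∈ {2}
  x = 2: [0↦5, 1↦3, 2↦5, 3↦2, 4↦6, 5↦1, 6↦6]  zeros at y ∈ ∅
  x = 3: [0↦5, 1↦2, 2↦6, 3↦1, 4↦6, 5↦5, 6↦3]  zeros at y ∈ ∅
  x = 4: [0↦3, 1↦4, 2↦1, 3↦6, 4↦3, 5↦4, 6↦0]  zeros at y ∈ {6}
  x = 5: [0↦4, 1↦0, 2↦2, 3↦1, 4↦2, 5↦3, 6↦2]  zeros at y ∈ {1}
  x = 6: [0↦6, 1↦2, 2↦0, 3↦5, 4↦1, 5↦0, 6↦0]  zeros at y ∈ {2, 5, 6}
Collecting zeros: affine points = {(0, 0), (0, 2), (0, 5), (1, 2), (4, 6), (5, 1), (6, 2), (6, 5), (6, 6)}.
Total count |C(F_7)_aff| = 9.


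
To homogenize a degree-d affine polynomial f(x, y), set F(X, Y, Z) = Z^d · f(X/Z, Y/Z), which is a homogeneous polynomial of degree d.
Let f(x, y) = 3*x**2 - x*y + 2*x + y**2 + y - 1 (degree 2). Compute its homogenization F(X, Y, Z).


F(X, Y, Z) = 3*X**2 - X*Y + 2*X*Z + Y**2 + Y*Z - Z**2

deg(f) = 2.
Substitute x = X/Z, y = Y/Z into f, then multiply by Z^2.
  monomial 3·x^2·y^0 ↦ 3·X^2·Y^0·Z^0.
  monomial -1·x^1·y^1 ↦ -1·X^1·Y^1·Z^0.
  monomial 2·x^1·y^0 ↦ 2·X^1·Y^0·Z^1.
  monomial 1·x^0·y^2 ↦ 1·X^0·Y^2·Z^0.
  monomial 1·x^0·y^1 ↦ 1·X^0·Y^1·Z^1.
  monomial -1·x^0·y^0 ↦ -1·X^0·Y^0·Z^2.
Collecting: F(X, Y, Z) = 3*X**2 - X*Y + 2*X*Z + Y**2 + Y*Z - Z**2.


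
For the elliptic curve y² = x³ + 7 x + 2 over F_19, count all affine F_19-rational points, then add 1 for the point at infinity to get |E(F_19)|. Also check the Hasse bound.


Affine points = {(2, 9), (2, 10), (8, 0), (11, 2), (11, 17), (12, 3), (12, 16), (15, 9), (15, 10), (16, 7), (16, 12)}; affine count = 11; |E(F_19)| = 12.

Discriminant check: Δ ∝ 4a³ + 27b² = 4·7³ + 27·2² = 4·343 + 27·4 ≡ 17 (mod 19). Nonzero ⇒ E is nonsingular.
For each x ∈ F_19, compute rhs = x³ + 7·x + 2 mod 19, then count y ∈ F_19 with y² ≡ rhs.
  x = 0: rhs = 2, matching y values: none (0 points).
  x = 1: rhs = 10, matching y values: none (0 points).
  x = 2: rhs = 5, matching y values: 9, 10 (2 points).
  x = 3: rhs = 12, matching y values: none (0 points).
  x = 4: rhs = 18, matching y values: none (0 points).
  x = 5: rhs = 10, matching y values: none (0 points).
  x = 6: rhs = 13, matching y values: none (0 points).
  x = 7: rhs = 14, matching y values: none (0 points).
  x = 8: rhs = 0, matching y values: 0 (1 points).
  x = 9: rhs = 15, matching y values: none (0 points).
  x = 10: rhs = 8, matching y values: none (0 points).
  x = 11: rhs = 4, matching y values: 2, 17 (2 points).
  x = 12: rhs = 9, matching y values: 3, 16 (2 points).
  x = 13: rhs = 10, matching y values: none (0 points).
  x = 14: rhs = 13, matching y values: none (0 points).
  x = 15: rhs = 5, matching y values: 9, 10 (2 points).
  x = 16: rhs = 11, matching y values: 7, 12 (2 points).
  x = 17: rhs = 18, matching y values: none (0 points).
  x = 18: rhs = 13, matching y values: none (0 points).
Total affine count: 11.
Full point count |E(F_19)| = 11 + 1 = 12.
Hasse bound: |12 − (19+1)| = |-8| = 8 ≤ 2√19 ≈ 8.7178 ✓.


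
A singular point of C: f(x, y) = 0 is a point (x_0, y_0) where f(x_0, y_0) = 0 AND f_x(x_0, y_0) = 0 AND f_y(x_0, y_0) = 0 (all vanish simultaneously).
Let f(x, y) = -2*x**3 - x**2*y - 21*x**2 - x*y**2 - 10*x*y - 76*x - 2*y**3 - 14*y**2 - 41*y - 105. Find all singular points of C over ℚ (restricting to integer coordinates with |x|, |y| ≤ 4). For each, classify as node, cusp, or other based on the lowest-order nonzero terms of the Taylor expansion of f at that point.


Singular points: {(-3, -2)}; classification: node.

Compute partial derivatives:
  f_x = -6*x**2 - 2*x*y - 42*x - y**2 - 10*y - 76.
  f_y = -x**2 - 2*x*y - 10*x - 6*y**2 - 28*y - 41.
Scan x_0 ∈ {−4, ..., 4}. For each x_0, f_y(x_0, y) is a polynomial in y; find its integer roots y ∈ {−4, ..., 4}, then test f_x and f at those candidates.
  x = -4: f_y(-4, y) = -6*y**2 - 20*y - 17; no integer root y with |y| ≤ 4.
  x = -3: f_y(-3, y) = -6*y**2 - 22*y - 20; vanishes at y ∈ {-2}. (-3, -2): f_x = 0, f = 0 — SINGULAR.
  x = -2: f_y(-2, y) = -6*y**2 - 24*y - 25; no integer root y with |y| ≤ 4.
  x = -1: f_y(-1, y) = -6*y**2 - 26*y - 32; no integer root y with |y| ≤ 4.
  x = 0: f_y(0, y) = -6*y**2 - 28*y - 41; no integer root y with |y| ≤ 4.
  x = 1: f_y(1, y) = -6*y**2 - 30*y - 52; no integer root y with |y| ≤ 4.
  x = 2: f_y(2, y) = -6*y**2 - 32*y - 65; no integer root y with |y| ≤ 4.
  x = 3: f_y(3, y) = -6*y**2 - 34*y - 80; no integer root y with |y| ≤ 4.
  x = 4: f_y(4, y) = -6*y**2 - 36*y - 97; no integer root y with |y| ≤ 4.
Only singular point on the grid: (-3, -2).
Classify: substitute x = -3 + u, y = -2 + v and expand: f = -2*u**3 - u**2*v - u**2 - u*v**2 - 2*v**3 + v**2.
No constant or linear terms (consistent with a singular point). Quadratic part: -u**2 + v**2. Cubic part: -2*u**3 - u**2*v - u*v**2 - 2*v**3.
The quadratic part v**2 - u**2 = (v − u)(v + u) splits into two distinct linear factors, so there are two distinct tangent lines y − -2 = ±(x − -3) — this is a node (ordinary double point).
Classification: node.


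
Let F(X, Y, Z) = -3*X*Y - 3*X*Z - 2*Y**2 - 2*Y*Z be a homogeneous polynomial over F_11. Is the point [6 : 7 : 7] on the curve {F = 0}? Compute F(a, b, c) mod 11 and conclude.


F(6,7,7) ≡ 3 (mod 11); P is NOT on the curve.

Evaluate F(6, 7, 7) term-by-term (mod 11).
  -3*X*Y ↦ -3·6·7·1 = -126
  -3*X*Z ↦ -3·6·1·7 = -126
  -2*Y**2 ↦ -2·1·49·1 = -98
  -2*Y*Z ↦ -2·1·7·7 = -98
Sum: F(6, 7, 7) = (-126) + (-126) + (-98) + (-98) = -448.
Reducing mod 11: -448 ≡ 3 (mod 11).
Since F(a, b, c) ≡ 3 ≠ 0 (mod 11), P does NOT lie on the curve.


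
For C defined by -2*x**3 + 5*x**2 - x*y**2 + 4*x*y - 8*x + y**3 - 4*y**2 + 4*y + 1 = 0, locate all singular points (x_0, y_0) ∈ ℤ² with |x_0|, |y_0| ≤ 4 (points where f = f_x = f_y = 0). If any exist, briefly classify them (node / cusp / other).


Singular points: {(1, 2)}; classification: node.

Compute partial derivatives:
  f_x = -6*x**2 + 10*x - y**2 + 4*y - 8.
  f_y = -2*x*y + 4*x + 3*y**2 - 8*y + 4.
Scan x_0 ∈ {−4, ..., 4}. For each x_0, f_y(x_0, y) is a polynomial in y; find its integer roots y ∈ {−4, ..., 4}, then test f_x and f at those candidates.
  x = -4: f_y(-4, y) = 3*y**2 - 12; vanishes at y ∈ {-2, 2}. (-4, -2): f_x = -156 ≠ 0; (-4, 2): f_x = -140 ≠ 0.
  x = -3: f_y(-3, y) = 3*y**2 - 2*y - 8; vanishes at y ∈ {2}. (-3, 2): f_x = -88 ≠ 0.
  x = -2: f_y(-2, y) = 3*y**2 - 4*y - 4; vanishes at y ∈ {2}. (-2, 2): f_x = -48 ≠ 0.
  x = -1: f_y(-1, y) = 3*y**2 - 6*y; vanishes at y ∈ {0, 2}. (-1, 0): f_x = -24 ≠ 0; (-1, 2): f_x = -20 ≠ 0.
  x = 0: f_y(0, y) = 3*y**2 - 8*y + 4; vanishes at y ∈ {2}. (0, 2): f_x = -4 ≠ 0.
  x = 1: f_y(1, y) = 3*y**2 - 10*y + 8; vanishes at y ∈ {2}. (1, 2): f_x = 0, f = 0 — SINGULAR.
  x = 2: f_y(2, y) = 3*y**2 - 12*y + 12; vanishes at y ∈ {2}. (2, 2): f_x = -8 ≠ 0.
  x = 3: f_y(3, y) = 3*y**2 - 14*y + 16; vanishes at y ∈ {2}. (3, 2): f_x = -28 ≠ 0.
  x = 4: f_y(4, y) = 3*y**2 - 16*y + 20; vanishes at y ∈ {2}. (4, 2): f_x = -60 ≠ 0.
Only singular point on the grid: (1, 2).
Classify: substitute x = 1 + u, y = 2 + v and expand: f = -2*u**3 - u**2 - u*v**2 + v**3 + v**2.
No constant or linear terms (consistent with a singular point). Quadratic part: -u**2 + v**2. Cubic part: -2*u**3 - u*v**2 + v**3.
The quadratic part v**2 - u**2 = (v − u)(v + u) splits into two distinct linear factors, so there are two distinct tangent lines y − 2 = ±(x − 1) — this is a node (ordinary double point).
Classification: node.


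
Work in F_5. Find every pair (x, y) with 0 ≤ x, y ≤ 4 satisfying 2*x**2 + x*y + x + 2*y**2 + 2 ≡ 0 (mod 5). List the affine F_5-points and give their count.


Affine F_5-points: {(0, 2), (0, 3), (1, 0), (1, 2), (3, 3)}; count = 5.

For each of the 25 pairs (x, y) ∈ F_5², evaluate f(x, y) mod 5. Record the zeros.
  x = 0: [0↦2, 1↦4, 2↦0, 3↦0, 4↦4]  zeros at y ∈ {2, 3}
  x = 1: [0↦0, 1↦3, 2↦0, 3↦1, 4↦1]  zeros at y ∈ {0, 2}
  x = 2: [0↦2, 1↦1, 2↦4, 3↦1, 4↦2]  zeros at y ∈ ∅
  x = 3: [0↦3, 1↦3, 2↦2, 3↦0, 4↦2]  zeros at y ∈ {3}
  x = 4: [0↦3, 1↦4, 2↦4, 3↦3, 4↦1]  zeros at y ∈ ∅
Collecting zeros: affine points = {(0, 2), (0, 3), (1, 0), (1, 2), (3, 3)}.
Total count |C(F_5)_aff| = 5.


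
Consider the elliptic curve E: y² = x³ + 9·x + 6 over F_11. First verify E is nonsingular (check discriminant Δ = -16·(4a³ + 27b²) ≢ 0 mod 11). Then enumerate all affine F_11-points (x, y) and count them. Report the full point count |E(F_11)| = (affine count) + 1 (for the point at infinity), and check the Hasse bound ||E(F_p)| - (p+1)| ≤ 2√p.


Affine points = {(1, 4), (1, 7), (3, 4), (3, 7), (5, 0), (6, 1), (6, 10), (7, 4), (7, 7)}; affine count = 9; |E(F_11)| = 10.

Discriminant check: Δ ∝ 4a³ + 27b² = 4·9³ + 27·6² = 4·729 + 27·36 ≡ 5 (mod 11). Nonzero ⇒ E is nonsingular.
For each x ∈ F_11, compute rhs = x³ + 9·x + 6 mod 11, then count y ∈ F_11 with y² ≡ rhs.
  x = 0: rhs = 6, matching y values: none (0 points).
  x = 1: rhs = 5, matching y values: 4, 7 (2 points).
  x = 2: rhs = 10, matching y values: none (0 points).
  x = 3: rhs = 5, matching y values: 4, 7 (2 points).
  x = 4: rhs = 7, matching y values: none (0 points).
  x = 5: rhs = 0, matching y values: 0 (1 points).
  x = 6: rhs = 1, matching y values: 1, 10 (2 points).
  x = 7: rhs = 5, matching y values: 4, 7 (2 points).
  x = 8: rhs = 7, matching y values: none (0 points).
  x = 9: rhs = 2, matching y values: none (0 points).
  x = 10: rhs = 7, matching y values: none (0 points).
Total affine count: 9.
Full point count |E(F_11)| = 9 + 1 = 10.
Hasse bound: |10 − (11+1)| = |-2| = 2 ≤ 2√11 ≈ 6.6332 ✓.


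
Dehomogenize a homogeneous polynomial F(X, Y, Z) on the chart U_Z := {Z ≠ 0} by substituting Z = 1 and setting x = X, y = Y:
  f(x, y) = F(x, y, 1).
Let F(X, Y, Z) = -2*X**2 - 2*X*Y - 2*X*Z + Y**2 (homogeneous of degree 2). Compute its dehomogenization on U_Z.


f(x, y) = -2*x**2 - 2*x*y - 2*x + y**2

On U_Z we set Z = 1. Each monomial c·X^i·Y^j·Z^k in F becomes c·x^i·y^j·1^k = c·x^i·y^j.
Substituting Z = 1: F(X, Y, 1) = -2*x**2 - 2*x*y - 2*x + y**2.
Note: deg(f) ≤ deg(F) = 2; strict inequality happens when F is divisible by Z (lost terms).


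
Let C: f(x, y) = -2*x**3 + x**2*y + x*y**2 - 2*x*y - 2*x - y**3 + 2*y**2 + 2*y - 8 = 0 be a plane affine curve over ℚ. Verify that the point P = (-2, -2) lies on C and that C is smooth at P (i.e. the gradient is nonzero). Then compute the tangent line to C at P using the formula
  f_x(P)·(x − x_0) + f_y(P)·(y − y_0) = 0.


Tangent line at P: -10*x - 2*y - 24 = 0.

Step 1: f(-2, -2) = 0, so P lies on C.
Step 2: partial derivatives
  f_x(x, y) = -6*x**2 + 2*x*y + y**2 - 2*y - 2, f_y(x, y) = x**2 + 2*x*y - 2*x - 3*y**2 + 4*y + 2.
  f_x(P) = -10, f_y(P) = -2 (gradient nonzero, so P is smooth).
Step 3: tangent line at P: -10·(x − -2) + -2·(y − -2) = 0.
Expanding: -10*x - 2*y - 24 = 0.


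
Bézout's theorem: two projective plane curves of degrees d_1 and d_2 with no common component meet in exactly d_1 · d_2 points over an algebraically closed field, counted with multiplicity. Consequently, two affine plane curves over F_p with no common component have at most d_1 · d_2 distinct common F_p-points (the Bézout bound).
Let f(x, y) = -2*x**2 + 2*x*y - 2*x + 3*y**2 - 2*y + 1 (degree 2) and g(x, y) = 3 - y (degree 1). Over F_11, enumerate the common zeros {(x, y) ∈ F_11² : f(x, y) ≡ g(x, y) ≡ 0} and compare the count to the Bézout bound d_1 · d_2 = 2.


Common zeros: {(0, 3), (2, 3)}; count = 2; Bézout bound = 2.

deg(f) = 2, deg(g) = 1, so Bézout bound = 2.
Scan x ∈ F_11. For each x, list the y ∈ F_11 with f(x, y) ≡ 0 and those with g(x, y) ≡ 0 (mod 11); the common zeros in that column are the intersection.
  x = 0: f ≡ 0 at y ∈ {3, 5}; g ≡ 0 at y ∈ {3}; common: {3}.
  x = 1: f ≡ 0 at y ∈ {1, 10}; g ≡ 0 at y ∈ {3}; common: ∅.
  x = 2: f ≡ 0 at y ∈ {0, 3}; g ≡ 0 at y ∈ {3}; common: {3}.
  x = 3: f ≡ 0 at y ∈ ∅; g ≡ 0 at y ∈ {3}; common: ∅.
  x = 4: f ≡ 0 at y ∈ {4, 5}; g ≡ 0 at y ∈ {3}; common: ∅.
  x = 5: f ≡ 0 at y ∈ ∅; g ≡ 0 at y ∈ {3}; common: ∅.
  x = 6: f ≡ 0 at y ∈ ∅; g ≡ 0 at y ∈ {3}; common: ∅.
  x = 7: f ≡ 0 at y ∈ ∅; g ≡ 0 at y ∈ {3}; common: ∅.
  x = 8: f ≡ 0 at y ∈ {0, 10}; g ≡ 0 at y ∈ {3}; common: ∅.
  x = 9: f ≡ 0 at y ∈ ∅; g ≡ 0 at y ∈ {3}; common: ∅.
  x = 10: f ≡ 0 at y ∈ {1, 4}; g ≡ 0 at y ∈ {3}; common: ∅.
Collecting: common zeros = {(0, 3), (2, 3)}, so the count is 2.
Comparison with the Bézout bound: 2 ≤ 2 = deg(f)·deg(g), as expected for curves with no common component (the bound is attained).


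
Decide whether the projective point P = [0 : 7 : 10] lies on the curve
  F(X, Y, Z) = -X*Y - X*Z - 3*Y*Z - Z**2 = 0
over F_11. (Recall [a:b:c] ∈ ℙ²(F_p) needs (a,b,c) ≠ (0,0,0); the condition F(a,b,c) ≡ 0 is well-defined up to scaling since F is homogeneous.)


F(0,7,10) ≡ 9 (mod 11); P is NOT on the curve.

Evaluate F(0, 7, 10) term-by-term (mod 11).
  -X*Y ↦ -1·0·7·1 = 0
  -X*Z ↦ -1·0·1·10 = 0
  -3*Y*Z ↦ -3·1·7·10 = -210
  -Z**2 ↦ -1·1·1·100 = -100
Sum: F(0, 7, 10) = (0) + (0) + (-210) + (-100) = -310.
Reducing mod 11: -310 ≡ 9 (mod 11).
Since F(a, b, c) ≡ 9 ≠ 0 (mod 11), P does NOT lie on the curve.


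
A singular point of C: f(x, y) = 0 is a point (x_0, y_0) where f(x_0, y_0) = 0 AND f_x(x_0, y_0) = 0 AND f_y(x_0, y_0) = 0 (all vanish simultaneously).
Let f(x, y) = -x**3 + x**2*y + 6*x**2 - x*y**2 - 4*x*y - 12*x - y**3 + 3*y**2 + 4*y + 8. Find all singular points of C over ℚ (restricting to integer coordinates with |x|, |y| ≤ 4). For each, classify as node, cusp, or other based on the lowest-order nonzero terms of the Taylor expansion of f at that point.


Singular points: {(2, 0)}; classification: cusp.

Compute partial derivatives:
  f_x = -3*x**2 + 2*x*y + 12*x - y**2 - 4*y - 12.
  f_y = x**2 - 2*x*y - 4*x - 3*y**2 + 6*y + 4.
Scan x_0 ∈ {−4, ..., 4}. For each x_0, f_y(x_0, y) is a polynomial in y; find its integer roots y ∈ {−4, ..., 4}, then test f_x and f at those candidates.
  x = -4: f_y(-4, y) = -3*y**2 + 14*y + 36; no integer root y with |y| ≤ 4.
  x = -3: f_y(-3, y) = -3*y**2 + 12*y + 25; no integer root y with |y| ≤ 4.
  x = -2: f_y(-2, y) = -3*y**2 + 10*y + 16; no integer root y with |y| ≤ 4.
  x = -1: f_y(-1, y) = -3*y**2 + 8*y + 9; no integer root y with |y| ≤ 4.
  x = 0: f_y(0, y) = -3*y**2 + 6*y + 4; no integer root y with |y| ≤ 4.
  x = 1: f_y(1, y) = -3*y**2 + 4*y + 1; no integer root y with |y| ≤ 4.
  x = 2: f_y(2, y) = -3*y**2 + 2*y; vanishes at y ∈ {0}. (2, 0): f_x = 0, f = 0 — SINGULAR.
  x = 3: f_y(3, y) = 1 - 3*y**2; no integer root y with |y| ≤ 4.
  x = 4: f_y(4, y) = -3*y**2 - 2*y + 4; no integer root y with |y| ≤ 4.
Only singular point on the grid: (2, 0).
Classify: substitute x = 2 + u, y = 0 + v and expand: f = -u**3 + u**2*v - u*v**2 - v**3 + v**2.
No constant or linear terms (consistent with a singular point). Quadratic part: v**2. Cubic part: -u**3 + u**2*v - u*v**2 - v**3.
The quadratic part v**2 is a perfect square, so there is a single (double) tangent line v = 0, i.e. y = 0. Restricting the cubic part to that line (v = 0) leaves -u**3 ≠ 0, so f is not divisible by v and the branch is v² ≈ u**3 to lowest order — this is a cusp.
Classification: cusp.


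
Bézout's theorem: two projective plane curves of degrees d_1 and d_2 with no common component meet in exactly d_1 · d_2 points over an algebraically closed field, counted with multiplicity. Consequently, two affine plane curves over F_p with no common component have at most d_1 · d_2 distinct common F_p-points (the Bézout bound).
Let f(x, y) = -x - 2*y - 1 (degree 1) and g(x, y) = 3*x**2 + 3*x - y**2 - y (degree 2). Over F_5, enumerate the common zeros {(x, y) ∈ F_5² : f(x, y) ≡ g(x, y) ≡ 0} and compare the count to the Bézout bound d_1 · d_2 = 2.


Common zeros: {(4, 0)}; count = 1; Bézout bound = 2.

deg(f) = 1, deg(g) = 2, so Bézout bound = 2.
Scan x ∈ F_5. For each x, list the y ∈ F_5 with f(x, y) ≡ 0 and those with g(x, y) ≡ 0 (mod 5); the common zeros in that column are the intersection.
  x = 0: f ≡ 0 at y ∈ {2}; g ≡ 0 at y ∈ {0, 4}; common: ∅.
  x = 1: f ≡ 0 at y ∈ {4}; g ≡ 0 at y ∈ {2}; common: ∅.
  x = 2: f ≡ 0 at y ∈ {1}; g ≡ 0 at y ∈ ∅; common: ∅.
  x = 3: f ≡ 0 at y ∈ {3}; g ≡ 0 at y ∈ {2}; common: ∅.
  x = 4: f ≡ 0 at y ∈ {0}; g ≡ 0 at y ∈ {0, 4}; common: {0}.
Collecting: common zeros = {(4, 0)}, so the count is 1.
Comparison with the Bézout bound: 1 ≤ 2 = deg(f)·deg(g), as expected for curves with no common component (the affine F_5-count falls short of the bound because intersections may lie at infinity, over extension fields, or carry multiplicity).


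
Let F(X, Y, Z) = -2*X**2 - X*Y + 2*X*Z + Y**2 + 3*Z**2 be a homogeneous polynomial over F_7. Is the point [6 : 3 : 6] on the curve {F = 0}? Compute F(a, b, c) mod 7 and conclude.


F(6,3,6) ≡ 1 (mod 7); P is NOT on the curve.

Evaluate F(6, 3, 6) term-by-term (mod 7).
  -2*X**2 ↦ -2·36·1·1 = -72
  -X*Y ↦ -1·6·3·1 = -18
  2*X*Z ↦ 2·6·1·6 = 72
  Y**2 ↦ 1·1·9·1 = 9
  3*Z**2 ↦ 3·1·1·36 = 108
Sum: F(6, 3, 6) = (-72) + (-18) + (72) + (9) + (108) = 99.
Reducing mod 7: 99 ≡ 1 (mod 7).
Since F(a, b, c) ≡ 1 ≠ 0 (mod 7), P does NOT lie on the curve.


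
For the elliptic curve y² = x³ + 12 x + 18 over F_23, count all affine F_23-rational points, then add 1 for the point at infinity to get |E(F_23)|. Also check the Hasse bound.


Affine points = {(0, 8), (0, 15), (1, 10), (1, 13), (2, 2), (2, 21), (3, 9), (3, 14), (7, 10), (7, 13), (9, 2), (9, 21), (11, 3), (11, 20), (12, 2), (12, 21), (13, 5), (13, 18), (14, 3), (14, 20), (15, 10), (15, 13), (17, 11), (17, 12), (20, 1), (20, 22), (21, 3), (21, 20)}; affine count = 28; |E(F_23)| = 29.

Discriminant check: Δ ∝ 4a³ + 27b² = 4·12³ + 27·18² = 4·1728 + 27·324 ≡ 20 (mod 23). Nonzero ⇒ E is nonsingular.
For each x ∈ F_23, compute rhs = x³ + 12·x + 18 mod 23, then count y ∈ F_23 with y² ≡ rhs.
  x = 0: rhs = 18, matching y values: 8, 15 (2 points).
  x = 1: rhs = 8, matching y values: 10, 13 (2 points).
  x = 2: rhs = 4, matching y values: 2, 21 (2 points).
  x = 3: rhs = 12, matching y values: 9, 14 (2 points).
  x = 4: rhs = 15, matching y values: none (0 points).
  x = 5: rhs = 19, matching y values: none (0 points).
  x = 6: rhs = 7, matching y values: none (0 points).
  x = 7: rhs = 8, matching y values: 10, 13 (2 points).
  x = 8: rhs = 5, matching y values: none (0 points).
  x = 9: rhs = 4, matching y values: 2, 21 (2 points).
  x = 10: rhs = 11, matching y values: none (0 points).
  x = 11: rhs = 9, matching y values: 3, 20 (2 points).
  x = 12: rhs = 4, matching y values: 2, 21 (2 points).
  x = 13: rhs = 2, matching y values: 5, 18 (2 points).
  x = 14: rhs = 9, matching y values: 3, 20 (2 points).
  x = 15: rhs = 8, matching y values: 10, 13 (2 points).
  x = 16: rhs = 5, matching y values: none (0 points).
  x = 17: rhs = 6, matching y values: 11, 12 (2 points).
  x = 18: rhs = 17, matching y values: none (0 points).
  x = 19: rhs = 21, matching y values: none (0 points).
  x = 20: rhs = 1, matching y values: 1, 22 (2 points).
  x = 21: rhs = 9, matching y values: 3, 20 (2 points).
  x = 22: rhs = 5, matching y values: none (0 points).
Total affine count: 28.
Full point count |E(F_23)| = 28 + 1 = 29.
Hasse bound: |29 − (23+1)| = |5| = 5 ≤ 2√23 ≈ 9.5917 ✓.


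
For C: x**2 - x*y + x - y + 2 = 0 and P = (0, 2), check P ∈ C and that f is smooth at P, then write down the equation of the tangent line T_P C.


Tangent line at P: -x - y + 2 = 0.

Step 1: f(0, 2) = 0, so P lies on C.
Step 2: partial derivatives
  f_x(x, y) = 2*x - y + 1, f_y(x, y) = -x - 1.
  f_x(P) = -1, f_y(P) = -1 (gradient nonzero, so P is smooth).
Step 3: tangent line at P: -1·(x − 0) + -1·(y − 2) = 0.
Expanding: -x - y + 2 = 0.


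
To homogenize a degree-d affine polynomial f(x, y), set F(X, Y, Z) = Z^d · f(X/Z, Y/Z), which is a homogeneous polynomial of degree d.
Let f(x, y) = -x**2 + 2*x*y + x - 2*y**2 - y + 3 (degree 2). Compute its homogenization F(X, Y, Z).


F(X, Y, Z) = -X**2 + 2*X*Y + X*Z - 2*Y**2 - Y*Z + 3*Z**2

deg(f) = 2.
Substitute x = X/Z, y = Y/Z into f, then multiply by Z^2.
  monomial -1·x^2·y^0 ↦ -1·X^2·Y^0·Z^0.
  monomial 2·x^1·y^1 ↦ 2·X^1·Y^1·Z^0.
  monomial 1·x^1·y^0 ↦ 1·X^1·Y^0·Z^1.
  monomial -2·x^0·y^2 ↦ -2·X^0·Y^2·Z^0.
  monomial -1·x^0·y^1 ↦ -1·X^0·Y^1·Z^1.
  monomial 3·x^0·y^0 ↦ 3·X^0·Y^0·Z^2.
Collecting: F(X, Y, Z) = -X**2 + 2*X*Y + X*Z - 2*Y**2 - Y*Z + 3*Z**2.


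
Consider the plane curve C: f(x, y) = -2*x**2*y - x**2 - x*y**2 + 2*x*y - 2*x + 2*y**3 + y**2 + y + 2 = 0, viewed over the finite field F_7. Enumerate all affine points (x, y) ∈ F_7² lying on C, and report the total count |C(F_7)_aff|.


Affine F_7-points: {(0, 6), (1, 3), (2, 2), (5, 6), (6, 2)}; count = 5.

For each of the 49 pairs (x, y) ∈ F_7², evaluate f(x, y) mod 7. Record the zeros.
  x = 0: [0↦2, 1↦6, 2↦3, 3↦5, 4↦3, 5↦2, 6↦0]  zeros at y ∈ {6}
  x = 1: [0↦6, 1↦2, 2↦3, 3↦0, 4↦5, 5↦2, 6↦3]  zeros at y ∈ {3}
  x = 2: [0↦1, 1↦6, 2↦0, 3↦2, 4↦3, 5↦1, 6↦1]  zeros at y ∈ {2}
  x = 3: [0↦1, 1↦4, 2↦1, 3↦4, 4↦4, 5↦6, 6↦1]  zeros at y ∈ ∅
  x = 4: [0↦6, 1↦3, 2↦6, 3↦6, 4↦1, 5↦3, 6↦3]  zeros at y ∈ ∅
  x = 5: [0↦2, 1↦3, 2↦1, 3↦1, 4↦1, 5↦6, 6↦0]  zeros at y ∈ {6}
  x = 6: [0↦3, 1↦4, 2↦0, 3↦3, 4↦4, 5↦1, 6↦6]  zeros at y ∈ {2}
Collecting zeros: affine points = {(0, 6), (1, 3), (2, 2), (5, 6), (6, 2)}.
Total count |C(F_7)_aff| = 5.


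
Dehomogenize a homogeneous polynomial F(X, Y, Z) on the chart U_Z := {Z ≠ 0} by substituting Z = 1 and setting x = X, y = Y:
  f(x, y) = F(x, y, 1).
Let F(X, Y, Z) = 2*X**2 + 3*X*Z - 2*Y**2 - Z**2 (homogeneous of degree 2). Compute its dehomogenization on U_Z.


f(x, y) = 2*x**2 + 3*x - 2*y**2 - 1

On U_Z we set Z = 1. Each monomial c·X^i·Y^j·Z^k in F becomes c·x^i·y^j·1^k = c·x^i·y^j.
Substituting Z = 1: F(X, Y, 1) = 2*x**2 + 3*x - 2*y**2 - 1.
Note: deg(f) ≤ deg(F) = 2; strict inequality happens when F is divisible by Z (lost terms).


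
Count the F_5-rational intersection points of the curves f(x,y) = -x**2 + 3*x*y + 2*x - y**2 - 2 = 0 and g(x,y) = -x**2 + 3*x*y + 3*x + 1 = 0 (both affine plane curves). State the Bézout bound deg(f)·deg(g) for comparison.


Common zeros: {(1, 4)}; count = 1; Bézout bound = 4.

deg(f) = 2, deg(g) = 2, so Bézout bound = 4.
Scan x ∈ F_5. For each x, list the y ∈ F_5 with f(x, y) ≡ 0 and those with g(x, y) ≡ 0 (mod 5); the common zeros in that column are the intersection.
  x = 0: f ≡ 0 at y ∈ ∅; g ≡ 0 at y ∈ ∅; common: ∅.
  x = 1: f ≡ 0 at y ∈ {4}; g ≡ 0 at y ∈ {4}; common: {4}.
  x = 2: f ≡ 0 at y ∈ ∅; g ≡ 0 at y ∈ {2}; common: ∅.
  x = 3: f ≡ 0 at y ∈ {0, 4}; g ≡ 0 at y ∈ {1}; common: ∅.
  x = 4: f ≡ 0 at y ∈ {0, 2}; g ≡ 0 at y ∈ {4}; common: ∅.
Collecting: common zeros = {(1, 4)}, so the count is 1.
Comparison with the Bézout bound: 1 ≤ 4 = deg(f)·deg(g), as expected for curves with no common component (the affine F_5-count falls short of the bound because intersections may lie at infinity, over extension fields, or carry multiplicity).


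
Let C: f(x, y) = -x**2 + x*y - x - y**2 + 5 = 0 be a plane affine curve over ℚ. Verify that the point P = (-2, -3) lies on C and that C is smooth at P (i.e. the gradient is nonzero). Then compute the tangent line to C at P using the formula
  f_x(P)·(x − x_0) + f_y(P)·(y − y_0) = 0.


Tangent line at P: 4*y + 12 = 0.

Step 1: f(-2, -3) = 0, so P lies on C.
Step 2: partial derivatives
  f_x(x, y) = -2*x + y - 1, f_y(x, y) = x - 2*y.
  f_x(P) = 0, f_y(P) = 4 (gradient nonzero, so P is smooth).
Step 3: tangent line at P: 0·(x − -2) + 4·(y − -3) = 0.
Expanding: 4*y + 12 = 0.


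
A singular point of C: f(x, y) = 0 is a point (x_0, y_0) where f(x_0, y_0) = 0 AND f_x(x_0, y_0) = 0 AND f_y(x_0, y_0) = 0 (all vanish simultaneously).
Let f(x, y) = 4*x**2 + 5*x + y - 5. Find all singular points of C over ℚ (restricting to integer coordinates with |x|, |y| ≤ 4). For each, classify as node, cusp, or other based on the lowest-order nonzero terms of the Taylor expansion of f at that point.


No singular points in the scanned grid; C is smooth there.

Compute partial derivatives:
  f_x = 8*x + 5.
  f_y = 1.
f_y = 1 is a nonzero constant, so f_y never vanishes: no point (x, y) can satisfy f = f_x = f_y = 0. In particular no (x, y) ∈ {−4, ..., 4}² is singular; the curve is smooth.


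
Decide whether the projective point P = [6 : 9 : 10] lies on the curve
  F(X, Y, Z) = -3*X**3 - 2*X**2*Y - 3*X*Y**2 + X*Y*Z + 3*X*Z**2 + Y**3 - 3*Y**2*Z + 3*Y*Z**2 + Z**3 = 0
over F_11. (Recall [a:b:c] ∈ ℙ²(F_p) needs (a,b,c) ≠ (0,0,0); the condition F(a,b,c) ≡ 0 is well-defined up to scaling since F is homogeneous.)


F(6,9,10) ≡ 1 (mod 11); P is NOT on the curve.

Evaluate F(6, 9, 10) term-by-term (mod 11).
  -3*X**3 ↦ -3·216·1·1 = -648
  -2*X**2*Y ↦ -2·36·9·1 = -648
  -3*X*Y**2 ↦ -3·6·81·1 = -1458
  X*Y*Z ↦ 1·6·9·10 = 540
  3*X*Z**2 ↦ 3·6·1·100 = 1800
  Y**3 ↦ 1·1·729·1 = 729
  -3*Y**2*Z ↦ -3·1·81·10 = -2430
  3*Y*Z**2 ↦ 3·1·9·100 = 2700
  Z**3 ↦ 1·1·1·1000 = 1000
Sum: F(6, 9, 10) = (-648) + (-648) + (-1458) + (540) + (1800) + (729) + (-2430) + (2700) + (1000) = 1585.
Reducing mod 11: 1585 ≡ 1 (mod 11).
Since F(a, b, c) ≡ 1 ≠ 0 (mod 11), P does NOT lie on the curve.


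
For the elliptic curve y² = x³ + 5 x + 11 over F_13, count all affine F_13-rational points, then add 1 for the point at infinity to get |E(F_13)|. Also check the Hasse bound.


Affine points = {(1, 2), (1, 11), (2, 4), (2, 9), (3, 1), (3, 12), (4, 2), (4, 11), (6, 6), (6, 7), (7, 5), (7, 8), (8, 2), (8, 11)}; affine count = 14; |E(F_13)| = 15.

Discriminant check: Δ ∝ 4a³ + 27b² = 4·5³ + 27·11² = 4·125 + 27·121 ≡ 10 (mod 13). Nonzero ⇒ E is nonsingular.
For each x ∈ F_13, compute rhs = x³ + 5·x + 11 mod 13, then count y ∈ F_13 with y² ≡ rhs.
  x = 0: rhs = 11, matching y values: none (0 points).
  x = 1: rhs = 4, matching y values: 2, 11 (2 points).
  x = 2: rhs = 3, matching y values: 4, 9 (2 points).
  x = 3: rhs = 1, matching y values: 1, 12 (2 points).
  x = 4: rhs = 4, matching y values: 2, 11 (2 points).
  x = 5: rhs = 5, matching y values: none (0 points).
  x = 6: rhs = 10, matching y values: 6, 7 (2 points).
  x = 7: rhs = 12, matching y values: 5, 8 (2 points).
  x = 8: rhs = 4, matching y values: 2, 11 (2 points).
  x = 9: rhs = 5, matching y values: none (0 points).
  x = 10: rhs = 8, matching y values: none (0 points).
  x = 11: rhs = 6, matching y values: none (0 points).
  x = 12: rhs = 5, matching y values: none (0 points).
Total affine count: 14.
Full point count |E(F_13)| = 14 + 1 = 15.
Hasse bound: |15 − (13+1)| = |1| = 1 ≤ 2√13 ≈ 7.2111 ✓.


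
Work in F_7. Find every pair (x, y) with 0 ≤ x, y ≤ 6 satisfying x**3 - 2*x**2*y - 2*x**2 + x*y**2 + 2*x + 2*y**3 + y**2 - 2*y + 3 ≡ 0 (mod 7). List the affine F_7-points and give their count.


Affine F_7-points: {(2, 0), (6, 6)}; count = 2.

For each of the 49 pairs (x, y) ∈ F_7², evaluate f(x, y) mod 7. Record the zeros.
  x = 0: [0↦3, 1↦4, 2↦5, 3↦4, 4↦6, 5↦2, 6↦4]  zeros at y ∈ ∅
  x = 1: [0↦4, 1↦4, 2↦6, 3↦1, 4↦1, 5↦4, 6↦1]  zeros at y ∈ ∅
  x = 2: [0↦0, 1↦2, 2↦1, 3↦2, 4↦3, 5↦2, 6↦4]  zeros at y ∈ {0}
  x = 3: [0↦4, 1↦4, 2↦3, 3↦6, 4↦4, 5↦2, 6↦5]  zeros at y ∈ ∅
  x = 4: [0↦1, 1↦2, 2↦4, 3↦5, 4↦3, 5↦3, 6↦3]  zeros at y ∈ ∅
  x = 5: [0↦4, 1↦2, 2↦3, 3↦5, 4↦6, 5↦4, 6↦4]  zeros at y ∈ ∅
  x = 6: [0↦5, 1↦3, 2↦6, 3↦5, 4↦5, 5↦4, 6↦0]  zeros at y ∈ {6}
Collecting zeros: affine points = {(2, 0), (6, 6)}.
Total count |C(F_7)_aff| = 2.


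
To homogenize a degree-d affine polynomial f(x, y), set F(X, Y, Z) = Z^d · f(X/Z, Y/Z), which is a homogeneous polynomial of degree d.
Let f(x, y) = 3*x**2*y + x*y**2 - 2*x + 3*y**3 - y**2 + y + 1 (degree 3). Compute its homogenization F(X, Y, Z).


F(X, Y, Z) = 3*X**2*Y + X*Y**2 - 2*X*Z**2 + 3*Y**3 - Y**2*Z + Y*Z**2 + Z**3

deg(f) = 3.
Substitute x = X/Z, y = Y/Z into f, then multiply by Z^3.
  monomial 3·x^2·y^1 ↦ 3·X^2·Y^1·Z^0.
  monomial 1·x^1·y^2 ↦ 1·X^1·Y^2·Z^0.
  monomial -2·x^1·y^0 ↦ -2·X^1·Y^0·Z^2.
  monomial 3·x^0·y^3 ↦ 3·X^0·Y^3·Z^0.
  monomial -1·x^0·y^2 ↦ -1·X^0·Y^2·Z^1.
  monomial 1·x^0·y^1 ↦ 1·X^0·Y^1·Z^2.
  monomial 1·x^0·y^0 ↦ 1·X^0·Y^0·Z^3.
Collecting: F(X, Y, Z) = 3*X**2*Y + X*Y**2 - 2*X*Z**2 + 3*Y**3 - Y**2*Z + Y*Z**2 + Z**3.


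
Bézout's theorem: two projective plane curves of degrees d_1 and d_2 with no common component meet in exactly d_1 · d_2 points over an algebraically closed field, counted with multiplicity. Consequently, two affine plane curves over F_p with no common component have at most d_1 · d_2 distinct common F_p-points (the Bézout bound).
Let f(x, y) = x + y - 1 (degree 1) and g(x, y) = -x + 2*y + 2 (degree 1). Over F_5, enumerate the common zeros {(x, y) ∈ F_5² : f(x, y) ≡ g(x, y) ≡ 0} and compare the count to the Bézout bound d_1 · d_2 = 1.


Common zeros: {(3, 3)}; count = 1; Bézout bound = 1.

deg(f) = 1, deg(g) = 1, so Bézout bound = 1.
Scan x ∈ F_5. For each x, list the y ∈ F_5 with f(x, y) ≡ 0 and those with g(x, y) ≡ 0 (mod 5); the common zeros in that column are the intersection.
  x = 0: f ≡ 0 at y ∈ {1}; g ≡ 0 at y ∈ {4}; common: ∅.
  x = 1: f ≡ 0 at y ∈ {0}; g ≡ 0 at y ∈ {2}; common: ∅.
  x = 2: f ≡ 0 at y ∈ {4}; g ≡ 0 at y ∈ {0}; common: ∅.
  x = 3: f ≡ 0 at y ∈ {3}; g ≡ 0 at y ∈ {3}; common: {3}.
  x = 4: f ≡ 0 at y ∈ {2}; g ≡ 0 at y ∈ {1}; common: ∅.
Collecting: common zeros = {(3, 3)}, so the count is 1.
Comparison with the Bézout bound: 1 ≤ 1 = deg(f)·deg(g), as expected for curves with no common component (the bound is attained).


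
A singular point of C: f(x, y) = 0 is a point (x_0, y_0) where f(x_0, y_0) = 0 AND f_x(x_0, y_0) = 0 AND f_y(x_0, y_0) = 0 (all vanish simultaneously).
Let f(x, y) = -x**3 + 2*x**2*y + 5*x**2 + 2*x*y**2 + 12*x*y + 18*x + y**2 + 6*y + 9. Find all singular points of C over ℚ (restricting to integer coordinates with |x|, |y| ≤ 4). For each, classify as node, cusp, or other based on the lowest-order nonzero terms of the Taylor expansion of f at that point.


Singular points: {(0, -3)}; classification: node.

Compute partial derivatives:
  f_x = -3*x**2 + 4*x*y + 10*x + 2*y**2 + 12*y + 18.
  f_y = 2*x**2 + 4*x*y + 12*x + 2*y + 6.
Scan x_0 ∈ {−4, ..., 4}. For each x_0, f_y(x_0, y) is a polynomial in y; find its integer roots y ∈ {−4, ..., 4}, then test f_x and f at those candidates.
  x = -4: f_y(-4, y) = -14*y - 10; no integer root y with |y| ≤ 4.
  x = -3: f_y(-3, y) = -10*y - 12; no integer root y with |y| ≤ 4.
  x = -2: f_y(-2, y) = -6*y - 10; no integer root y with |y| ≤ 4.
  x = -1: f_y(-1, y) = -2*y - 4; vanishes at y ∈ {-2}. (-1, -2): f_x = -3 ≠ 0.
  x = 0: f_y(0, y) = 2*y + 6; vanishes at y ∈ {-3}. (0, -3): f_x = 0, f = 0 — SINGULAR.
  x = 1: f_y(1, y) = 6*y + 20; no integer root y with |y| ≤ 4.
  x = 2: f_y(2, y) = 10*y + 38; no integer root y with |y| ≤ 4.
  x = 3: f_y(3, y) = 14*y + 60; no integer root y with |y| ≤ 4.
  x = 4: f_y(4, y) = 18*y + 86; no integer root y with |y| ≤ 4.
Only singular point on the grid: (0, -3).
Classify: substitute x = 0 + u, y = -3 + v and expand: f = -u**3 + 2*u**2*v - u**2 + 2*u*v**2 + v**2.
No constant or linear terms (consistent with a singular point). Quadratic part: -u**2 + v**2. Cubic part: -u**3 + 2*u**2*v + 2*u*v**2.
The quadratic part v**2 - u**2 = (v − u)(v + u) splits into two distinct linear factors, so there are two distinct tangent lines y − -3 = ±(x − 0) — this is a node (ordinary double point).
Classification: node.
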